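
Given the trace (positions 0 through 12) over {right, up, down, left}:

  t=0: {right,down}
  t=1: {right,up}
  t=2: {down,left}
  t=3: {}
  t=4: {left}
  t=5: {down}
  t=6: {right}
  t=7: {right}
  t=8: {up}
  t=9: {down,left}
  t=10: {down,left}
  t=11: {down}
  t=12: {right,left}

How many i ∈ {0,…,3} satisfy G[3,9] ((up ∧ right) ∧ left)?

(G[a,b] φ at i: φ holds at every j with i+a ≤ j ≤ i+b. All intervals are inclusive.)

0

Evaluate at each i in [0,3]:
  i=0: ✗ (fails at j=3)
  i=1: ✗ (fails at j=4)
  i=2: ✗ (fails at j=5)
  i=3: ✗ (fails at j=6)
Positions where it holds: {} → 0.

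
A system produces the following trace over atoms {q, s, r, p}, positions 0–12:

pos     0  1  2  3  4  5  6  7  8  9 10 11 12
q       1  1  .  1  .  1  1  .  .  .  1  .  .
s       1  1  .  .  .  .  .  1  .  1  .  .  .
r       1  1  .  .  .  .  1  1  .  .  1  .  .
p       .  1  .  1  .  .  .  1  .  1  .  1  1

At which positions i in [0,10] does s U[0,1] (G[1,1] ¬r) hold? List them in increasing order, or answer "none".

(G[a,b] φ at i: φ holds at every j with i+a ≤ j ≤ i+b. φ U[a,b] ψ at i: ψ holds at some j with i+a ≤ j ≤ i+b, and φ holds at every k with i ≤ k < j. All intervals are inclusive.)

Evaluate at each i in [0,10]:
  i=0: ✓ (rhs at j=1; lhs holds on [0,0])
  i=1: ✓ (rhs at j=1)
  i=2: ✓ (rhs at j=2)
  i=3: ✓ (rhs at j=3)
  i=4: ✓ (rhs at j=4)
  i=5: ✗ (no rhs in [5,6])
  i=6: ✗ (lhs fails at k=6 before rhs at j=7)
  i=7: ✓ (rhs at j=7)
  i=8: ✓ (rhs at j=8)
  i=9: ✓ (rhs at j=10; lhs holds on [9,9])
  i=10: ✓ (rhs at j=10)

0, 1, 2, 3, 4, 7, 8, 9, 10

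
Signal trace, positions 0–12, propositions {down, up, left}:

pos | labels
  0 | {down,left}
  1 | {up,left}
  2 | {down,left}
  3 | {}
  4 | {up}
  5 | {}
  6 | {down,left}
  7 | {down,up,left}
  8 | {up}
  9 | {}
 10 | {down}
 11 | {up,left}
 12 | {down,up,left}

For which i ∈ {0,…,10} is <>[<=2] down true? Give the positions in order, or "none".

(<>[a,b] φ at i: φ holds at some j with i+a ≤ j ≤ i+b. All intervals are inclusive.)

0, 1, 2, 4, 5, 6, 7, 8, 9, 10

Evaluate at each i in [0,10]:
  i=0: ✓ (witness j=0)
  i=1: ✓ (witness j=2)
  i=2: ✓ (witness j=2)
  i=3: ✗ (none in [3,5])
  i=4: ✓ (witness j=6)
  i=5: ✓ (witness j=6)
  i=6: ✓ (witness j=6)
  i=7: ✓ (witness j=7)
  i=8: ✓ (witness j=10)
  i=9: ✓ (witness j=10)
  i=10: ✓ (witness j=10)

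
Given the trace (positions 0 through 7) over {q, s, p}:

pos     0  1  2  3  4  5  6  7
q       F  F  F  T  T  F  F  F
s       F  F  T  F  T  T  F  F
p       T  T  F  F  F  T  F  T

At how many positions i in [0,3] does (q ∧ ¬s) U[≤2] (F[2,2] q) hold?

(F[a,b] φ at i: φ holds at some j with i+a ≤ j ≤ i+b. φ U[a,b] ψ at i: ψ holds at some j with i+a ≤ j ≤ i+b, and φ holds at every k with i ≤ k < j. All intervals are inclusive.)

2

Evaluate at each i in [0,3]:
  i=0: ✗ (lhs fails at k=0 before rhs at j=1)
  i=1: ✓ (rhs at j=1)
  i=2: ✓ (rhs at j=2)
  i=3: ✗ (no rhs in [3,5])
Positions where it holds: {1, 2} → 2.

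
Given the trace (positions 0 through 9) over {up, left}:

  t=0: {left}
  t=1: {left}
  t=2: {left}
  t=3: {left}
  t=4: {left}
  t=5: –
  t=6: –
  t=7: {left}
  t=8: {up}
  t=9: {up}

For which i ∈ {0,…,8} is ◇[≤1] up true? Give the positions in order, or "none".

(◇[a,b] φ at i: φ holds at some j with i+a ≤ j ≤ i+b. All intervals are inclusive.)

7, 8

Evaluate at each i in [0,8]:
  i=0: ✗ (none in [0,1])
  i=1: ✗ (none in [1,2])
  i=2: ✗ (none in [2,3])
  i=3: ✗ (none in [3,4])
  i=4: ✗ (none in [4,5])
  i=5: ✗ (none in [5,6])
  i=6: ✗ (none in [6,7])
  i=7: ✓ (witness j=8)
  i=8: ✓ (witness j=8)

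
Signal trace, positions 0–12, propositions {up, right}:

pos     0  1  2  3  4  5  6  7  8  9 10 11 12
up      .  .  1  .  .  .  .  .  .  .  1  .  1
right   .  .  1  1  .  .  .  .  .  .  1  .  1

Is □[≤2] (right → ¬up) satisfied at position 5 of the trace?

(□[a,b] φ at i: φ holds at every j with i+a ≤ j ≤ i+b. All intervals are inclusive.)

Holds

Check (right → ¬up) at every j in [5,7]:
  j=5: antecedent false → ✓
  j=6: antecedent false → ✓
  j=7: antecedent false → ✓
All positions satisfy it → formula holds.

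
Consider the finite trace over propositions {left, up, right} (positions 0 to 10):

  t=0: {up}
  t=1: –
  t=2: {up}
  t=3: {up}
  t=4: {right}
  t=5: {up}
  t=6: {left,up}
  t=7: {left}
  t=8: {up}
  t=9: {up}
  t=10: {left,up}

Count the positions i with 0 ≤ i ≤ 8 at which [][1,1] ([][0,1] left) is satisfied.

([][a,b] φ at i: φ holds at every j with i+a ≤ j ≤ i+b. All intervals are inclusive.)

1

Evaluate at each i in [0,8]:
  i=0: ✗ (fails at j=1)
  i=1: ✗ (fails at j=2)
  i=2: ✗ (fails at j=3)
  i=3: ✗ (fails at j=4)
  i=4: ✗ (fails at j=5)
  i=5: ✓ (all of [6,6])
  i=6: ✗ (fails at j=7)
  i=7: ✗ (fails at j=8)
  i=8: ✗ (fails at j=9)
Positions where it holds: {5} → 1.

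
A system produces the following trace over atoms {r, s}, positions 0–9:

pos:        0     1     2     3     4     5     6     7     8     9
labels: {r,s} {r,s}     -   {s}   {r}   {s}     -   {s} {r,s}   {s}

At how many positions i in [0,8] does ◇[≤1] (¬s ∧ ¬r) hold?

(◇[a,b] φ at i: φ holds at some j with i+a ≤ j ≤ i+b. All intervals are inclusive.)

4

Evaluate at each i in [0,8]:
  i=0: ✗ (none in [0,1])
  i=1: ✓ (witness j=2)
  i=2: ✓ (witness j=2)
  i=3: ✗ (none in [3,4])
  i=4: ✗ (none in [4,5])
  i=5: ✓ (witness j=6)
  i=6: ✓ (witness j=6)
  i=7: ✗ (none in [7,8])
  i=8: ✗ (none in [8,9])
Positions where it holds: {1, 2, 5, 6} → 4.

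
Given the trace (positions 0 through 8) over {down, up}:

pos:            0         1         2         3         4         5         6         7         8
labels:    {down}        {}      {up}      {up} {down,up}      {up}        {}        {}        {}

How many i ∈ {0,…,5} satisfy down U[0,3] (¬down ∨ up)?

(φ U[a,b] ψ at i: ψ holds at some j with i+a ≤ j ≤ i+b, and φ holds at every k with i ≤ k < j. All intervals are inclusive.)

Evaluate at each i in [0,5]:
  i=0: ✓ (rhs at j=1; lhs holds on [0,0])
  i=1: ✓ (rhs at j=1)
  i=2: ✓ (rhs at j=2)
  i=3: ✓ (rhs at j=3)
  i=4: ✓ (rhs at j=4)
  i=5: ✓ (rhs at j=5)
Positions where it holds: {0, 1, 2, 3, 4, 5} → 6.

6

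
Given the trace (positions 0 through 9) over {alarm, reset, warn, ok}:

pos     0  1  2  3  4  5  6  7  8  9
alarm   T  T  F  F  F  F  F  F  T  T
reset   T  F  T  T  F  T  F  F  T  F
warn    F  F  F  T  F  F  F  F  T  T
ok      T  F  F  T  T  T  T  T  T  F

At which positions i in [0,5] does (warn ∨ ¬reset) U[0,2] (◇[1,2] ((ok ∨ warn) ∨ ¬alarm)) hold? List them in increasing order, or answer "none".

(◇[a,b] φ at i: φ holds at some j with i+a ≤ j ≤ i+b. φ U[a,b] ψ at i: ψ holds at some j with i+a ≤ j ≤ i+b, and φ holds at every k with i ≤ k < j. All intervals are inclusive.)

Evaluate at each i in [0,5]:
  i=0: ✓ (rhs at j=0)
  i=1: ✓ (rhs at j=1)
  i=2: ✓ (rhs at j=2)
  i=3: ✓ (rhs at j=3)
  i=4: ✓ (rhs at j=4)
  i=5: ✓ (rhs at j=5)

0, 1, 2, 3, 4, 5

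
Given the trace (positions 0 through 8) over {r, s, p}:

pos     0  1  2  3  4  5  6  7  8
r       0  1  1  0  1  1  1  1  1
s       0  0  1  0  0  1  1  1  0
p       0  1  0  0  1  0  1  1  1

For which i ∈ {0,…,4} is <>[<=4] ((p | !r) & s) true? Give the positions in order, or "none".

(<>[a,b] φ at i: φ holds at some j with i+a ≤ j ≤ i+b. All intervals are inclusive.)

Evaluate at each i in [0,4]:
  i=0: ✗ (none in [0,4])
  i=1: ✗ (none in [1,5])
  i=2: ✓ (witness j=6)
  i=3: ✓ (witness j=6)
  i=4: ✓ (witness j=6)

2, 3, 4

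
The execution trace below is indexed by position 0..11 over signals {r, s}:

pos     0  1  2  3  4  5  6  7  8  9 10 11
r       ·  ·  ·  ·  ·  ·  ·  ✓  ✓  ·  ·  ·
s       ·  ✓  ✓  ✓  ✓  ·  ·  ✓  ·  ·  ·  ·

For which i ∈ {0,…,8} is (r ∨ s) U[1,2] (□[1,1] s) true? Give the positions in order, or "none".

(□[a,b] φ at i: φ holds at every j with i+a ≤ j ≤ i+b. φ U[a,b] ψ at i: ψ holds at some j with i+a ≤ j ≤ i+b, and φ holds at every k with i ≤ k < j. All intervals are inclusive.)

1, 2

Evaluate at each i in [0,8]:
  i=0: ✗ (lhs fails at k=0 before rhs at j=1)
  i=1: ✓ (rhs at j=2; lhs holds on [1,1])
  i=2: ✓ (rhs at j=3; lhs holds on [2,2])
  i=3: ✗ (no rhs in [4,5])
  i=4: ✗ (lhs fails at k=5 before rhs at j=6)
  i=5: ✗ (lhs fails at k=5 before rhs at j=6)
  i=6: ✗ (no rhs in [7,8])
  i=7: ✗ (no rhs in [8,9])
  i=8: ✗ (no rhs in [9,10])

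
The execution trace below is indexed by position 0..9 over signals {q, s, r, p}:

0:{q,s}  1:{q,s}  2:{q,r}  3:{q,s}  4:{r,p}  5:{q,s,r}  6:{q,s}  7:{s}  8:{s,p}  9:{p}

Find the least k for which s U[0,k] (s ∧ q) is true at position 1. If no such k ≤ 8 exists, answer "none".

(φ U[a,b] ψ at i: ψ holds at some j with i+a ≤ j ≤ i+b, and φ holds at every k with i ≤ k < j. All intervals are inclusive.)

0

Need earliest j ≥ 1 with (s ∧ q), and s at every k in [1,j-1].
  j=1: rhs holds (empty prefix). k = 0.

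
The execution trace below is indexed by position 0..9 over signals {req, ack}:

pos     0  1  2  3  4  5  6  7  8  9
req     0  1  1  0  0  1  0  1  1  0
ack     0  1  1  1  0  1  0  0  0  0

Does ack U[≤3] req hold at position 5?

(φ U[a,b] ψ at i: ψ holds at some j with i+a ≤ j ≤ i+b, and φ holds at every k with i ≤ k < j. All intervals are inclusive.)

True

Need some j in [5,8] with req, and ack at every k in [5,j-1].
  j=5: req holds; no prefix to check → satisfied.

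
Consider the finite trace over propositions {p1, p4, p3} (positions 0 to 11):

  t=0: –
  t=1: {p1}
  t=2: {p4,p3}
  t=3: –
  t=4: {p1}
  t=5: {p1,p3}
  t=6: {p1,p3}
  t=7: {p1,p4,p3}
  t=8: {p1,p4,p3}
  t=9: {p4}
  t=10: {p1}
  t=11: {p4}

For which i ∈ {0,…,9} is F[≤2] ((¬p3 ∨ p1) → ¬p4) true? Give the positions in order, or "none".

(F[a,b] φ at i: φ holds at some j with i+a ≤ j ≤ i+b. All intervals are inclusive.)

0, 1, 2, 3, 4, 5, 6, 8, 9

Evaluate at each i in [0,9]:
  i=0: ✓ (witness j=0)
  i=1: ✓ (witness j=1)
  i=2: ✓ (witness j=2)
  i=3: ✓ (witness j=3)
  i=4: ✓ (witness j=4)
  i=5: ✓ (witness j=5)
  i=6: ✓ (witness j=6)
  i=7: ✗ (none in [7,9])
  i=8: ✓ (witness j=10)
  i=9: ✓ (witness j=10)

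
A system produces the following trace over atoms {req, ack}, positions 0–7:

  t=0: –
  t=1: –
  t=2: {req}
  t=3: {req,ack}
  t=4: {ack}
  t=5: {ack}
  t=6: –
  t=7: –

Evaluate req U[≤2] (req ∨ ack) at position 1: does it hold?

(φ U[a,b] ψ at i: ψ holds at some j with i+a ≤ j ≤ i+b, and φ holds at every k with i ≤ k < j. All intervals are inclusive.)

Need some j in [1,3] with (req ∨ ack), and req at every k in [1,j-1].
  j=1: (req ∨ ack) false.
  j=2: (req ∨ ack) holds, but req fails at k=1 → not this j.
  j=3: (req ∨ ack) holds, but req fails at k=1 → not this j.
No j in the window works → until fails.

No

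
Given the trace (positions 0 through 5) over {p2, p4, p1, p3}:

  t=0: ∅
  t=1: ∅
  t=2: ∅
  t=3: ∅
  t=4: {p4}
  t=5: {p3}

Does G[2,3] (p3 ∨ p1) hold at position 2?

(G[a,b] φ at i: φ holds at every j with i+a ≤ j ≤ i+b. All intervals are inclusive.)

Check (p3 ∨ p1) at every j in [4,5]:
  j=4: false
  j=5: true
Fails at j=4 → formula fails.

Does not hold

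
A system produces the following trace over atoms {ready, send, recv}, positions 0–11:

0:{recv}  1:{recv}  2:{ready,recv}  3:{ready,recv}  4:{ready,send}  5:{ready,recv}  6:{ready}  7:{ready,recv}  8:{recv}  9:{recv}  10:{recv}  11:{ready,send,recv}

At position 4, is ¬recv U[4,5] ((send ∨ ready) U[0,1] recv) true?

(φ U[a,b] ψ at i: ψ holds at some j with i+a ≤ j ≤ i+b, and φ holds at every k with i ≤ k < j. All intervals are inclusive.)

Need some j in [8,9] with ((send ∨ ready) U[0,1] recv), and ¬recv at every k in [4,j-1].
  j=8: ((send ∨ ready) U[0,1] recv) holds, but ¬recv fails at k=5 → not this j.
  j=9: ((send ∨ ready) U[0,1] recv) holds, but ¬recv fails at k=5 → not this j.
No j in the window works → until fails.

Does not hold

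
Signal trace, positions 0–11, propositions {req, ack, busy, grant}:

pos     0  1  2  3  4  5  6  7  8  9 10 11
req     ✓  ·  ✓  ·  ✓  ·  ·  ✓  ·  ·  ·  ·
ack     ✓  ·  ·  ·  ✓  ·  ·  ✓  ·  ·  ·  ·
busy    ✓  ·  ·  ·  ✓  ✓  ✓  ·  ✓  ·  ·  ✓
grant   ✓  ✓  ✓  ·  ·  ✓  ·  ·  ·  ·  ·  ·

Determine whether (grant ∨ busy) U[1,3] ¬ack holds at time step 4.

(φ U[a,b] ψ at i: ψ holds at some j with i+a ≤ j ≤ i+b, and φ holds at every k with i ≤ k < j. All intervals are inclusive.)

Yes

Need some j in [5,7] with ¬ack, and (grant ∨ busy) at every k in [4,j-1].
  j=5: ¬ack holds; (grant ∨ busy) holds at every k in [4,4] → satisfied.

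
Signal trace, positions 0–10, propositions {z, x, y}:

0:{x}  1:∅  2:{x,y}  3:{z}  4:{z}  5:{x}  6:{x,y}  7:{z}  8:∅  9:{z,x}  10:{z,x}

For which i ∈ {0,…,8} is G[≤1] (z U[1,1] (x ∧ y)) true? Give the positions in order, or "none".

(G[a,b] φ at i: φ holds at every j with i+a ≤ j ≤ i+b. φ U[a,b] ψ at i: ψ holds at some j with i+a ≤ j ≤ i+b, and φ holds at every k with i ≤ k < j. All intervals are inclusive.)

none

Evaluate at each i in [0,8]:
  i=0: ✗ (fails at j=0)
  i=1: ✗ (fails at j=1)
  i=2: ✗ (fails at j=2)
  i=3: ✗ (fails at j=3)
  i=4: ✗ (fails at j=4)
  i=5: ✗ (fails at j=5)
  i=6: ✗ (fails at j=6)
  i=7: ✗ (fails at j=7)
  i=8: ✗ (fails at j=8)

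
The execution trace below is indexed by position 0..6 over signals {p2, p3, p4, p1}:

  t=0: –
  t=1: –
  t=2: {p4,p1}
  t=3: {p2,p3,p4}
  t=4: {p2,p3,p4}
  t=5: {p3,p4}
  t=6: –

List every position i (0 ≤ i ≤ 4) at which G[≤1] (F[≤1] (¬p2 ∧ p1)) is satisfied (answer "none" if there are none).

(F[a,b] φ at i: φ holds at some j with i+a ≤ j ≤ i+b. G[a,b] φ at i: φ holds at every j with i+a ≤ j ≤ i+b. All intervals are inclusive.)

Evaluate at each i in [0,4]:
  i=0: ✗ (fails at j=0)
  i=1: ✓ (all of [1,2])
  i=2: ✗ (fails at j=3)
  i=3: ✗ (fails at j=3)
  i=4: ✗ (fails at j=4)

1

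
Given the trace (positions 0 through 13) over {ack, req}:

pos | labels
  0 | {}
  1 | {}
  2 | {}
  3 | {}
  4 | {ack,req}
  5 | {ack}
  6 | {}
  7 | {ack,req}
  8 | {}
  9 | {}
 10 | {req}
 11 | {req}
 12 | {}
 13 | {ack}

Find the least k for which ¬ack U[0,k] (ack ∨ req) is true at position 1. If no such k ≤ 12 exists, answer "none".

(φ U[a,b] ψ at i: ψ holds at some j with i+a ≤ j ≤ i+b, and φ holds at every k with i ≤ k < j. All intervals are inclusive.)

3

Need earliest j ≥ 1 with (ack ∨ req), and ¬ack at every k in [1,j-1].
  j=1: rhs fails.
  j=2: rhs fails.
  j=3: rhs fails.
  j=4: rhs holds; lhs holds on [1,3]. k = 3.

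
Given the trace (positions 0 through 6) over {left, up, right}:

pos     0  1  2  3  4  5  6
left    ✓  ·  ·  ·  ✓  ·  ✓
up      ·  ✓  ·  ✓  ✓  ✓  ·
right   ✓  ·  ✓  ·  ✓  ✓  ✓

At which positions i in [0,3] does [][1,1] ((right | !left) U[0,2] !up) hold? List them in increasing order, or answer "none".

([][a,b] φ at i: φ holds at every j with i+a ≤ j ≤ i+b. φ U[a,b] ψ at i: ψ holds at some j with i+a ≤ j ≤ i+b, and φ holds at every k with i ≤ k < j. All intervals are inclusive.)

Evaluate at each i in [0,3]:
  i=0: ✓ (all of [1,1])
  i=1: ✓ (all of [2,2])
  i=2: ✗ (fails at j=3)
  i=3: ✓ (all of [4,4])

0, 1, 3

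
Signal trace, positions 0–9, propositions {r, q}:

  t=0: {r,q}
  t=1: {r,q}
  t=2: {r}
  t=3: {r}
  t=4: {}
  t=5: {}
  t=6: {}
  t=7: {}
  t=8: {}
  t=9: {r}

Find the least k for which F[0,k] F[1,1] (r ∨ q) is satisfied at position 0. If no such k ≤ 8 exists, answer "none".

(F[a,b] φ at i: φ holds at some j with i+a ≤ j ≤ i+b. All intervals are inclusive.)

Scan j = 0,1,… for F[1,1] (r ∨ q):
  j=0: holds
First hit at j=0, so smallest k = 0-0 = 0.

0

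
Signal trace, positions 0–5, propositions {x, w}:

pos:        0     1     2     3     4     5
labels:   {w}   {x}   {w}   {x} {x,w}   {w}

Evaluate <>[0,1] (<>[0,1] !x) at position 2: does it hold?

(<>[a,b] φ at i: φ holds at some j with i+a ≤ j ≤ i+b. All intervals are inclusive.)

Check <>[0,1] !x at each j in [2,3]:
  j=2: holds (witness at 2)
  j=3: fails (none in [3,4])
Found at j=2 → formula holds.

Holds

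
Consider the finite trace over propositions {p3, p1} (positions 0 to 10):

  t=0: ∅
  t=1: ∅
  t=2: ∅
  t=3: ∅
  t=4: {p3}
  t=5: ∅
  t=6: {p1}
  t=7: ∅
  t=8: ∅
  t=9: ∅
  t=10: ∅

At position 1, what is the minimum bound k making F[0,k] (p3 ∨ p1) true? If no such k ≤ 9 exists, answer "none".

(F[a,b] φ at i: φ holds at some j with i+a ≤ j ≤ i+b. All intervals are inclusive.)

3

Scan j = 1,2,… for (p3 ∨ p1):
  j=1: fails
  j=2: fails
  j=3: fails
  j=4: holds
First hit at j=4, so smallest k = 4-1 = 3.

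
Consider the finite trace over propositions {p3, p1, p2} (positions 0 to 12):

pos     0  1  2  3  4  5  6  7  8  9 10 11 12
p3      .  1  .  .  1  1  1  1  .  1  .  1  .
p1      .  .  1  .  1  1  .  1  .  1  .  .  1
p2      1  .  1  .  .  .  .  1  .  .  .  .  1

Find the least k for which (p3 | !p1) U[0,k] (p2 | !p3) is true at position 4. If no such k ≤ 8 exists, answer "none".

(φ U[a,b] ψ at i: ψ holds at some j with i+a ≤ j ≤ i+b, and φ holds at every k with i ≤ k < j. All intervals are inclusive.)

Need earliest j ≥ 4 with (p2 | !p3), and (p3 | !p1) at every k in [4,j-1].
  j=4: rhs fails.
  j=5: rhs fails.
  j=6: rhs fails.
  j=7: rhs holds; lhs holds on [4,6]. k = 3.

3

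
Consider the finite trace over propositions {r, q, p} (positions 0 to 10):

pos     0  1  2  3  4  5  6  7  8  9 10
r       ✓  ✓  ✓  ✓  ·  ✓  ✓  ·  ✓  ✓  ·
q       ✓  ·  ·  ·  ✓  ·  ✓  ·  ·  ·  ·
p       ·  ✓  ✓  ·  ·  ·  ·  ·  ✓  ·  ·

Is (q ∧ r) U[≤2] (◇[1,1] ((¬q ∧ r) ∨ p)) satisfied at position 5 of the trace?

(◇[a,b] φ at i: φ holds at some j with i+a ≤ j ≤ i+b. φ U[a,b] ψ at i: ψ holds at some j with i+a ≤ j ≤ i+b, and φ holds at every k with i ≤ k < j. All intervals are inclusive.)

Does not hold

Need some j in [5,7] with ◇[1,1] ((¬q ∧ r) ∨ p), and (q ∧ r) at every k in [5,j-1].
  j=5: ◇[1,1] ((¬q ∧ r) ∨ p) — fails (none in [6,6]).
  j=6: ◇[1,1] ((¬q ∧ r) ∨ p) — fails (none in [7,7]).
  j=7: ◇[1,1] ((¬q ∧ r) ∨ p) holds, but (q ∧ r) fails at k=5 → not this j.
No j in the window works → until fails.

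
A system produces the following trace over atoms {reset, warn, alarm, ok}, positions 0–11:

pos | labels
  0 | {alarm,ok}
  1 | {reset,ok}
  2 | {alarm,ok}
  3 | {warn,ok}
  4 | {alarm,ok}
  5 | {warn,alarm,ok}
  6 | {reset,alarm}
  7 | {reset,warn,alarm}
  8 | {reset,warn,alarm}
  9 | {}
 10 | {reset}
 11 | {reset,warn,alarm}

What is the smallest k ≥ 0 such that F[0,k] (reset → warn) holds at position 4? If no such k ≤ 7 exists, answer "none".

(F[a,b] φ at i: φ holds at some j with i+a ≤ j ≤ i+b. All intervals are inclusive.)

Scan j = 4,5,… for (reset → warn):
  j=4: holds
First hit at j=4, so smallest k = 4-4 = 0.

0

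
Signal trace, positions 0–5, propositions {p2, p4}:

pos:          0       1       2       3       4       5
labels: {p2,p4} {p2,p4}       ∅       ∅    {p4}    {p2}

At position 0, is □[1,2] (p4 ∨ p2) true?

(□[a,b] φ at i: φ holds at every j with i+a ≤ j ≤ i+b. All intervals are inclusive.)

False

Check (p4 ∨ p2) at every j in [1,2]:
  j=1: true
  j=2: false
Fails at j=2 → formula fails.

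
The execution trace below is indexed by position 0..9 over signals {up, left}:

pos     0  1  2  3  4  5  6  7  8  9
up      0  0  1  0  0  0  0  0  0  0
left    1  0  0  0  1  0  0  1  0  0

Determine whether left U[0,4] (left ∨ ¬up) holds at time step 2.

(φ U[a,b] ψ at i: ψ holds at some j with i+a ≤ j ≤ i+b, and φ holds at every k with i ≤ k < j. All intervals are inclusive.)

Need some j in [2,6] with (left ∨ ¬up), and left at every k in [2,j-1].
  j=2: (left ∨ ¬up) false.
  j=3: (left ∨ ¬up) holds, but left fails at k=2 → not this j.
  j=4: (left ∨ ¬up) holds, but left fails at k=2 → not this j.
  j=5: (left ∨ ¬up) holds, but left fails at k=2 → not this j.
  j=6: (left ∨ ¬up) holds, but left fails at k=2 → not this j.
No j in the window works → until fails.

False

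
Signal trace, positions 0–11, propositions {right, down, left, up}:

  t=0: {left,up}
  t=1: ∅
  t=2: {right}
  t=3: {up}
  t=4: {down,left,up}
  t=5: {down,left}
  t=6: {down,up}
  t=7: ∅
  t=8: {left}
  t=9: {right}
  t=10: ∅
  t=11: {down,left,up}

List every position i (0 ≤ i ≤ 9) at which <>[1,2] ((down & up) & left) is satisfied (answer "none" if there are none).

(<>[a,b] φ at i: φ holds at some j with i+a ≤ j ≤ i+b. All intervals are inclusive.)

Evaluate at each i in [0,9]:
  i=0: ✗ (none in [1,2])
  i=1: ✗ (none in [2,3])
  i=2: ✓ (witness j=4)
  i=3: ✓ (witness j=4)
  i=4: ✗ (none in [5,6])
  i=5: ✗ (none in [6,7])
  i=6: ✗ (none in [7,8])
  i=7: ✗ (none in [8,9])
  i=8: ✗ (none in [9,10])
  i=9: ✓ (witness j=11)

2, 3, 9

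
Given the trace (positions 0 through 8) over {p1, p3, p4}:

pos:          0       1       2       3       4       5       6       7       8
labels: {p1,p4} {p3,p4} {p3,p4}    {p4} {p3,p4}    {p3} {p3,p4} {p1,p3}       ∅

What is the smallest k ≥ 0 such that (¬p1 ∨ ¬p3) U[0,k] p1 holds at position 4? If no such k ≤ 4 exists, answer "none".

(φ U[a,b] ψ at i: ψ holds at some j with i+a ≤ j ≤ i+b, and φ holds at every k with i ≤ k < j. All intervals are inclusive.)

Need earliest j ≥ 4 with p1, and (¬p1 ∨ ¬p3) at every k in [4,j-1].
  j=4: rhs fails.
  j=5: rhs fails.
  j=6: rhs fails.
  j=7: rhs holds; lhs holds on [4,6]. k = 3.

3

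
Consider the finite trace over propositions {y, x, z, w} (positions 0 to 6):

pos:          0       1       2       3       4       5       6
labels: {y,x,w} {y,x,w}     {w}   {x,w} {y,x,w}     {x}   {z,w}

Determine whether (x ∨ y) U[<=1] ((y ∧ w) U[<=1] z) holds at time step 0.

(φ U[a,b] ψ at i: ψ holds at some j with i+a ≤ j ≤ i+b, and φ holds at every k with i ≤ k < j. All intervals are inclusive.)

Need some j in [0,1] with ((y ∧ w) U[<=1] z), and (x ∨ y) at every k in [0,j-1].
  j=0: ((y ∧ w) U[<=1] z) — fails.
  j=1: ((y ∧ w) U[<=1] z) — fails.
No j in the window works → until fails.

Does not hold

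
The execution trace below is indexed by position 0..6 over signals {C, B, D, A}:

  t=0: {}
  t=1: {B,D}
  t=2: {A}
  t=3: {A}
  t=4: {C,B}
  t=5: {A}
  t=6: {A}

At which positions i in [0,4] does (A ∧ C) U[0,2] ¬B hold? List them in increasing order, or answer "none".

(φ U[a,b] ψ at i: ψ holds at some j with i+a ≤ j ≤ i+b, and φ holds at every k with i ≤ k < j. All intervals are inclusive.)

0, 2, 3

Evaluate at each i in [0,4]:
  i=0: ✓ (rhs at j=0)
  i=1: ✗ (lhs fails at k=1 before rhs at j=2)
  i=2: ✓ (rhs at j=2)
  i=3: ✓ (rhs at j=3)
  i=4: ✗ (lhs fails at k=4 before rhs at j=5)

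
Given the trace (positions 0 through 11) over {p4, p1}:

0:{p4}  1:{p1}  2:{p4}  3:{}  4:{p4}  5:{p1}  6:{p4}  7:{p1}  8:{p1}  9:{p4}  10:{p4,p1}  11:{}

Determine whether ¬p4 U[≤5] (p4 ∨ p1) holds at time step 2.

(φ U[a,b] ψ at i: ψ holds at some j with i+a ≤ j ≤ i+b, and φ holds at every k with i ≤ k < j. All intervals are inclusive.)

True

Need some j in [2,7] with (p4 ∨ p1), and ¬p4 at every k in [2,j-1].
  j=2: (p4 ∨ p1) holds; no prefix to check → satisfied.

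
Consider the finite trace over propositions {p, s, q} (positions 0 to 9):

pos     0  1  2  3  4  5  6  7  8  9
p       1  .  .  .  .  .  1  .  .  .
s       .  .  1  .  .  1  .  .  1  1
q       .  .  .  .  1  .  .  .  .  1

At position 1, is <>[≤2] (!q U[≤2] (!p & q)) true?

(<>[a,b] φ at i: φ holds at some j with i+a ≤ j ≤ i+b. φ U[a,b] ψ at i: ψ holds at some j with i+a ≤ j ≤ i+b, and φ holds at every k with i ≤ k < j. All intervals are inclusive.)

Holds

Check (!q U[≤2] (!p & q)) at each j in [1,3]:
  j=1: fails
  j=2: holds
  j=3: holds
Found at j=2 → formula holds.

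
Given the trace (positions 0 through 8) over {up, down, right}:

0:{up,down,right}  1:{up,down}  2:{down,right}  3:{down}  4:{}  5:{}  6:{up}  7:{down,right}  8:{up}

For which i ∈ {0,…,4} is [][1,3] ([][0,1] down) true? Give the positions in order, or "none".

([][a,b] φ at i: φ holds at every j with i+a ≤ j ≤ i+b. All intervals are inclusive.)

Evaluate at each i in [0,4]:
  i=0: ✗ (fails at j=3)
  i=1: ✗ (fails at j=3)
  i=2: ✗ (fails at j=3)
  i=3: ✗ (fails at j=4)
  i=4: ✗ (fails at j=5)

none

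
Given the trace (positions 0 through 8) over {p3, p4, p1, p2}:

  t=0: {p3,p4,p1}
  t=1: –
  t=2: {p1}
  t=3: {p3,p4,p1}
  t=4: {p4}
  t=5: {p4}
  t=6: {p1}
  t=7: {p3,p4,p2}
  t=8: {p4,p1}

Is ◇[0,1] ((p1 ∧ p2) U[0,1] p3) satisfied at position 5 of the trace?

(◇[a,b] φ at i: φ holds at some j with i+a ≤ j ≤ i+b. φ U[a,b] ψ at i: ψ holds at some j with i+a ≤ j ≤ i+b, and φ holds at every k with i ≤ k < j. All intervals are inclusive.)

Check ((p1 ∧ p2) U[0,1] p3) at each j in [5,6]:
  j=5: fails
  j=6: fails
No position in the window satisfies it → formula fails.

No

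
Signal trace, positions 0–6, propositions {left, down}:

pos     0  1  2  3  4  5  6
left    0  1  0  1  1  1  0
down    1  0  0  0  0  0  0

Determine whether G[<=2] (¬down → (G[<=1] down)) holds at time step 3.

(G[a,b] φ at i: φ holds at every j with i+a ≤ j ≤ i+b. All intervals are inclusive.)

Does not hold

Check (¬down → (G[<=1] down)) at every j in [3,5]:
  j=3: antecedent true; consequent fails at 3 → ✗
  j=4: antecedent true; consequent fails at 4 → ✗
  j=5: antecedent true; consequent fails at 5 → ✗
Fails at j=3 → formula fails.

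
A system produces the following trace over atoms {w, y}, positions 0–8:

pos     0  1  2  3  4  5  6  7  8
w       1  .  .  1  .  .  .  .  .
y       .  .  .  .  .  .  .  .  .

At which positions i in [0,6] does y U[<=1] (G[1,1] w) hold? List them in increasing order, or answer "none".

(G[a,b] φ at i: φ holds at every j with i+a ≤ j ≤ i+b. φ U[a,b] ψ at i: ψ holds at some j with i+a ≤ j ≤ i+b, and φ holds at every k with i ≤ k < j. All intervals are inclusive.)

2

Evaluate at each i in [0,6]:
  i=0: ✗ (no rhs in [0,1])
  i=1: ✗ (lhs fails at k=1 before rhs at j=2)
  i=2: ✓ (rhs at j=2)
  i=3: ✗ (no rhs in [3,4])
  i=4: ✗ (no rhs in [4,5])
  i=5: ✗ (no rhs in [5,6])
  i=6: ✗ (no rhs in [6,7])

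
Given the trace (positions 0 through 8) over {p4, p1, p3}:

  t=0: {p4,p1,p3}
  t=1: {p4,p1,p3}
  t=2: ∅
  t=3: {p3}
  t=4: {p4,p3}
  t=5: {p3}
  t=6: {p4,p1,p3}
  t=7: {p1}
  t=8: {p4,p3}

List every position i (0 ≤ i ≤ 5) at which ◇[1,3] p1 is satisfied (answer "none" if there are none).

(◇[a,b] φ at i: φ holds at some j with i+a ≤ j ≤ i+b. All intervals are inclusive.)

0, 3, 4, 5

Evaluate at each i in [0,5]:
  i=0: ✓ (witness j=1)
  i=1: ✗ (none in [2,4])
  i=2: ✗ (none in [3,5])
  i=3: ✓ (witness j=6)
  i=4: ✓ (witness j=6)
  i=5: ✓ (witness j=6)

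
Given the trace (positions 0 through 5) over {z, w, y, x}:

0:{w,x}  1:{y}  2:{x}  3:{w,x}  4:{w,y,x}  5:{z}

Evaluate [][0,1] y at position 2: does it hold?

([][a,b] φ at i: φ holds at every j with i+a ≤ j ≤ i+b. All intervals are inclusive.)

Check y at every j in [2,3]:
  j=2: false
  j=3: false
Fails at j=2 → formula fails.

No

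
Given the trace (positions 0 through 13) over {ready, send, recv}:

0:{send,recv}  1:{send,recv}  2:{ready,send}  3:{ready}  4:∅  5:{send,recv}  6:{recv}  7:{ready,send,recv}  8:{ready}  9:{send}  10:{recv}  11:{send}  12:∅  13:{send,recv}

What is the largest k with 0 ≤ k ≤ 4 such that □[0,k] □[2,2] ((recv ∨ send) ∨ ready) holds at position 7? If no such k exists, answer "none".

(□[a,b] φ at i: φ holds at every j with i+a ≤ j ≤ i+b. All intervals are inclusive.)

□[2,2] ((recv ∨ send) ∨ ready) must hold from j=7 onward; find where it first fails.
  j=7: holds
  j=8: holds
  j=9: holds
  j=10: fails
Holds on [7,9], so largest k = 2.

2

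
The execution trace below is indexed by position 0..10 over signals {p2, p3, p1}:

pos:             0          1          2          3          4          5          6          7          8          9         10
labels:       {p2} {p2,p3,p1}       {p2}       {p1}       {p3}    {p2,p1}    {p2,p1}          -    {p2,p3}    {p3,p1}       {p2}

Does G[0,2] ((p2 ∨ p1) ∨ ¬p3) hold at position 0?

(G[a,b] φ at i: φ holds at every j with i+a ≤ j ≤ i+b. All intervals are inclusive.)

True

Check ((p2 ∨ p1) ∨ ¬p3) at every j in [0,2]:
  j=0: true
  j=1: true
  j=2: true
All positions satisfy it → formula holds.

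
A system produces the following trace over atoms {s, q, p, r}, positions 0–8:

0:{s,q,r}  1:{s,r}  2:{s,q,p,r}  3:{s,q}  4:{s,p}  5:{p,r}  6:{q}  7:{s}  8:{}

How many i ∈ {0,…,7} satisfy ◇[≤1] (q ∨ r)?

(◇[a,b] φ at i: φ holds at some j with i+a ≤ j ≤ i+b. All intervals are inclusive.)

7

Evaluate at each i in [0,7]:
  i=0: ✓ (witness j=0)
  i=1: ✓ (witness j=1)
  i=2: ✓ (witness j=2)
  i=3: ✓ (witness j=3)
  i=4: ✓ (witness j=5)
  i=5: ✓ (witness j=5)
  i=6: ✓ (witness j=6)
  i=7: ✗ (none in [7,8])
Positions where it holds: {0, 1, 2, 3, 4, 5, 6} → 7.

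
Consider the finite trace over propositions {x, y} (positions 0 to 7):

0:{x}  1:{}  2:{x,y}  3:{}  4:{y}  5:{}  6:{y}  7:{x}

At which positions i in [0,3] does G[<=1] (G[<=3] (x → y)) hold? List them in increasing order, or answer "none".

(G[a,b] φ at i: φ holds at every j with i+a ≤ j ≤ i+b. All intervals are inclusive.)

Evaluate at each i in [0,3]:
  i=0: ✗ (fails at j=0)
  i=1: ✓ (all of [1,2])
  i=2: ✓ (all of [2,3])
  i=3: ✗ (fails at j=4)

1, 2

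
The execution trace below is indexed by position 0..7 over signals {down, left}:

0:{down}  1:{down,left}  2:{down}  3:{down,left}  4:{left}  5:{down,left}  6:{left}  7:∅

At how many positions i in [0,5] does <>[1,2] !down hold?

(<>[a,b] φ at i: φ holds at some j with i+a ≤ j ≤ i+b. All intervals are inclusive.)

Evaluate at each i in [0,5]:
  i=0: ✗ (none in [1,2])
  i=1: ✗ (none in [2,3])
  i=2: ✓ (witness j=4)
  i=3: ✓ (witness j=4)
  i=4: ✓ (witness j=6)
  i=5: ✓ (witness j=6)
Positions where it holds: {2, 3, 4, 5} → 4.

4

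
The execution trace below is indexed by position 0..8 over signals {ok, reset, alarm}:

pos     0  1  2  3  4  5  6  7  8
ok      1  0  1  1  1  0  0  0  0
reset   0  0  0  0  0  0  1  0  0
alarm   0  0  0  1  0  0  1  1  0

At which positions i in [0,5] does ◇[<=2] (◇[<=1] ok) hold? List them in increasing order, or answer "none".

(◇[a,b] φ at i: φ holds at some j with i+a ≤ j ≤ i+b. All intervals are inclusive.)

Evaluate at each i in [0,5]:
  i=0: ✓ (witness j=0)
  i=1: ✓ (witness j=1)
  i=2: ✓ (witness j=2)
  i=3: ✓ (witness j=3)
  i=4: ✓ (witness j=4)
  i=5: ✗ (none in [5,7])

0, 1, 2, 3, 4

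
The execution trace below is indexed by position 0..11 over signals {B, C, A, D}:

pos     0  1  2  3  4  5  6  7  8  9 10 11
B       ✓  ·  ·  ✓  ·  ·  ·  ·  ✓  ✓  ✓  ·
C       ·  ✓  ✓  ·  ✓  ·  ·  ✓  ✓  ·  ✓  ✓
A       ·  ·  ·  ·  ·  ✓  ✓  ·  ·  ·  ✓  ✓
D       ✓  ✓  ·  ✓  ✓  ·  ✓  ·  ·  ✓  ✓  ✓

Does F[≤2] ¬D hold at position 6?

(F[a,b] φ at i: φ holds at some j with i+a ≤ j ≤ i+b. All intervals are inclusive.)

Check ¬D at each j in [6,8]:
  j=6: false
  j=7: true
  j=8: true
Found at j=7 → formula holds.

Yes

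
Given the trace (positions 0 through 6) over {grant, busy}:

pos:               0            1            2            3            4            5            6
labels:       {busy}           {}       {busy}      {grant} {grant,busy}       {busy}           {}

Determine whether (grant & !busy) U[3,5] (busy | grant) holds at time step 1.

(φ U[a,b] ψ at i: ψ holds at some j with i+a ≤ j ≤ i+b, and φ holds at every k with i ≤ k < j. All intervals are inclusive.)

Does not hold

Need some j in [4,6] with (busy | grant), and (grant & !busy) at every k in [1,j-1].
  j=4: (busy | grant) holds, but (grant & !busy) fails at k=1 → not this j.
  j=5: (busy | grant) holds, but (grant & !busy) fails at k=1 → not this j.
  j=6: (busy | grant) false.
No j in the window works → until fails.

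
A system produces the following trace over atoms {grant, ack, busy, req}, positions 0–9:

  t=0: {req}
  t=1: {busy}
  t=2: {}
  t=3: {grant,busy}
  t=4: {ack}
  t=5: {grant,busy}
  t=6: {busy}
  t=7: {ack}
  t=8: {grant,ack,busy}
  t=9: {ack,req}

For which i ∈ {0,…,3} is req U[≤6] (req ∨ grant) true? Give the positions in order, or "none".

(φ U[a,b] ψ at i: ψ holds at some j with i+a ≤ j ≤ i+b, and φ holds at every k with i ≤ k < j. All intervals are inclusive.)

Evaluate at each i in [0,3]:
  i=0: ✓ (rhs at j=0)
  i=1: ✗ (lhs fails at k=1 before rhs at j=3)
  i=2: ✗ (lhs fails at k=2 before rhs at j=3)
  i=3: ✓ (rhs at j=3)

0, 3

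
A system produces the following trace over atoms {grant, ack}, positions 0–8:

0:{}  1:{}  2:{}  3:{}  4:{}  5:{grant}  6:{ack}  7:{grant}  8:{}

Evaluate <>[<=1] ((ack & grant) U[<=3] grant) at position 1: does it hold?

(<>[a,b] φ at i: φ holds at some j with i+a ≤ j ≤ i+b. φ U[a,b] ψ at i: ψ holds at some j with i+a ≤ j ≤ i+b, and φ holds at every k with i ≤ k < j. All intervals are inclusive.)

Check ((ack & grant) U[<=3] grant) at each j in [1,2]:
  j=1: fails
  j=2: fails
No position in the window satisfies it → formula fails.

Does not hold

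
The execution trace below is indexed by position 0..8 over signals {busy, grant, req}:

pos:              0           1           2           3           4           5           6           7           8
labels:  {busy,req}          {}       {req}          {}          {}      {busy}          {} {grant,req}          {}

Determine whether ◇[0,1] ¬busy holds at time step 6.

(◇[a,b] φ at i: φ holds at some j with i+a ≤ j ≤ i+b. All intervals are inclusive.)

Yes

Check ¬busy at each j in [6,7]:
  j=6: true
  j=7: true
Found at j=6 → formula holds.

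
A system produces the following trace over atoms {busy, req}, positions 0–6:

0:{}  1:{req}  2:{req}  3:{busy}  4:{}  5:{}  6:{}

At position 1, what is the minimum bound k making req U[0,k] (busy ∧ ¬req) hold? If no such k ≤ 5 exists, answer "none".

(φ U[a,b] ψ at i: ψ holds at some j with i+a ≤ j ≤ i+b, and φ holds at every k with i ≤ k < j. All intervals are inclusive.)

Need earliest j ≥ 1 with (busy ∧ ¬req), and req at every k in [1,j-1].
  j=1: rhs fails.
  j=2: rhs fails.
  j=3: rhs holds; lhs holds on [1,2]. k = 2.

2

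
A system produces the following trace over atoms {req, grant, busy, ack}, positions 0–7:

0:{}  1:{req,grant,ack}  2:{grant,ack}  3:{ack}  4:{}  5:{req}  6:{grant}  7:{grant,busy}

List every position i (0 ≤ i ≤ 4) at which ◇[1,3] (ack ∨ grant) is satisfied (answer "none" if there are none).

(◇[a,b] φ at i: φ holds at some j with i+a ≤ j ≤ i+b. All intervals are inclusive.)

Evaluate at each i in [0,4]:
  i=0: ✓ (witness j=1)
  i=1: ✓ (witness j=2)
  i=2: ✓ (witness j=3)
  i=3: ✓ (witness j=6)
  i=4: ✓ (witness j=6)

0, 1, 2, 3, 4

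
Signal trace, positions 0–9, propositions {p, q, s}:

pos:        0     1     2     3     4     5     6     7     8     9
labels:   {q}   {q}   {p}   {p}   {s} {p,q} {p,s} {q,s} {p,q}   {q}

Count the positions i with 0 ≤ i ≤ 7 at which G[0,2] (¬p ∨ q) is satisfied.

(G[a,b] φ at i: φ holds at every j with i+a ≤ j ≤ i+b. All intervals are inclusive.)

1

Evaluate at each i in [0,7]:
  i=0: ✗ (fails at j=2)
  i=1: ✗ (fails at j=2)
  i=2: ✗ (fails at j=2)
  i=3: ✗ (fails at j=3)
  i=4: ✗ (fails at j=6)
  i=5: ✗ (fails at j=6)
  i=6: ✗ (fails at j=6)
  i=7: ✓ (all of [7,9])
Positions where it holds: {7} → 1.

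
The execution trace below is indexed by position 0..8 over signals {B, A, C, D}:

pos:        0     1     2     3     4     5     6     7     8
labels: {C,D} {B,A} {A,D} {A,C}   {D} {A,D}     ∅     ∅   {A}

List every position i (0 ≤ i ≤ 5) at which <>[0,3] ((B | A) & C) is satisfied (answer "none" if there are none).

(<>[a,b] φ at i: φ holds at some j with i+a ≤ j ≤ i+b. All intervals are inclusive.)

0, 1, 2, 3

Evaluate at each i in [0,5]:
  i=0: ✓ (witness j=3)
  i=1: ✓ (witness j=3)
  i=2: ✓ (witness j=3)
  i=3: ✓ (witness j=3)
  i=4: ✗ (none in [4,7])
  i=5: ✗ (none in [5,8])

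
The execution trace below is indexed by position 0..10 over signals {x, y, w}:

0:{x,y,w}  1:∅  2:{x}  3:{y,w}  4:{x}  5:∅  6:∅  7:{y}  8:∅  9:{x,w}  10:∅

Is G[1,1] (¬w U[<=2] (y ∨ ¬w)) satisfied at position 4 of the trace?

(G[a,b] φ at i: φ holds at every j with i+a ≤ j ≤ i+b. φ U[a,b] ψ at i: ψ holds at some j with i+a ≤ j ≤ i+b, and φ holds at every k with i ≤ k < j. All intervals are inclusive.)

Check (¬w U[<=2] (y ∨ ¬w)) at every j in [5,5]:
  j=5: holds
All positions satisfy it → formula holds.

Holds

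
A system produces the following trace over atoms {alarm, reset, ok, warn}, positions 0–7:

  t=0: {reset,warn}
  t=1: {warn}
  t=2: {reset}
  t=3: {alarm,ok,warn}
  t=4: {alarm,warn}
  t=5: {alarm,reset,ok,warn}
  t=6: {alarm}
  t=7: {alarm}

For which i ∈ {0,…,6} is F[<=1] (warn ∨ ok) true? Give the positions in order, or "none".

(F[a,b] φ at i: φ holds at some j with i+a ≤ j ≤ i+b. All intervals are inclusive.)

0, 1, 2, 3, 4, 5

Evaluate at each i in [0,6]:
  i=0: ✓ (witness j=0)
  i=1: ✓ (witness j=1)
  i=2: ✓ (witness j=3)
  i=3: ✓ (witness j=3)
  i=4: ✓ (witness j=4)
  i=5: ✓ (witness j=5)
  i=6: ✗ (none in [6,7])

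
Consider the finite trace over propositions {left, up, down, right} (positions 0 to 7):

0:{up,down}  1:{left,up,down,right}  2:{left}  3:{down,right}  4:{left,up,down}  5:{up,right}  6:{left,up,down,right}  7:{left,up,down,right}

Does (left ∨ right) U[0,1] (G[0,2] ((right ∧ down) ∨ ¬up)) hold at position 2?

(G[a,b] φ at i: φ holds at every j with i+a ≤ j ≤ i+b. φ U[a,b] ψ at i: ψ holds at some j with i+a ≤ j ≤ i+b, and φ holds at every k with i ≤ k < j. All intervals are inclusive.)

Need some j in [2,3] with G[0,2] ((right ∧ down) ∨ ¬up), and (left ∨ right) at every k in [2,j-1].
  j=2: G[0,2] ((right ∧ down) ∨ ¬up) — fails at 4.
  j=3: G[0,2] ((right ∧ down) ∨ ¬up) — fails at 4.
No j in the window works → until fails.

No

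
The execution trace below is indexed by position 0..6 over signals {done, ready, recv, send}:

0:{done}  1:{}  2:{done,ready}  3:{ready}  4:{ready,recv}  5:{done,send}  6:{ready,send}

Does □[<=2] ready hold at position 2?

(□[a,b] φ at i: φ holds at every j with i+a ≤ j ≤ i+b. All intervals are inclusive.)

True

Check ready at every j in [2,4]:
  j=2: true
  j=3: true
  j=4: true
All positions satisfy it → formula holds.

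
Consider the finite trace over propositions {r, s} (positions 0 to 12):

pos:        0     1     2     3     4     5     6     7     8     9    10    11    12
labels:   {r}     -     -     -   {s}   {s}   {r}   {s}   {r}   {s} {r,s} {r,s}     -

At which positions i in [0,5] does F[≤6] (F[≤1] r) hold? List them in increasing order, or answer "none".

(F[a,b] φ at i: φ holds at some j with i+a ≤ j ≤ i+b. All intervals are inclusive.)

Evaluate at each i in [0,5]:
  i=0: ✓ (witness j=0)
  i=1: ✓ (witness j=5)
  i=2: ✓ (witness j=5)
  i=3: ✓ (witness j=5)
  i=4: ✓ (witness j=5)
  i=5: ✓ (witness j=5)

0, 1, 2, 3, 4, 5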